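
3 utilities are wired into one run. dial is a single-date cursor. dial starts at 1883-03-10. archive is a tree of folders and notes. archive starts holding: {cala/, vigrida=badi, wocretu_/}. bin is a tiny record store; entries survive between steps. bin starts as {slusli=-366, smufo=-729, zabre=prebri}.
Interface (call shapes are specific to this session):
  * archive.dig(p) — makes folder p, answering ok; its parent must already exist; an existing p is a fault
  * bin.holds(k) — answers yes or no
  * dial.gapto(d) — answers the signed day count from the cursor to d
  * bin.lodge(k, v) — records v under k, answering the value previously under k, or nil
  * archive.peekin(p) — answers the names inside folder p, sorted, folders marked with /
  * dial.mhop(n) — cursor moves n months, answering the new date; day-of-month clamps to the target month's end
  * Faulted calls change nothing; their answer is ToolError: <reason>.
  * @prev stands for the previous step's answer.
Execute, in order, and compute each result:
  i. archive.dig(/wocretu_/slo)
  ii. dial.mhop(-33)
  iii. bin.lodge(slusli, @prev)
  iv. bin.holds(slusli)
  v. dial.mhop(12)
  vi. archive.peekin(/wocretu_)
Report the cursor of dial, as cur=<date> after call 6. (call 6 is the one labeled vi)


;; 1. archive.dig(p='/wocretu_/slo') -> ok
;; 2. dial.mhop(n='-33') -> 1880-06-10
;; 3. bin.lodge(k='slusli', v='@prev') -> -366
;; 4. bin.holds(k='slusli') -> yes
;; 5. dial.mhop(n='12') -> 1881-06-10
;; 6. archive.peekin(p='/wocretu_') -> [slo/]

Answer: cur=1881-06-10


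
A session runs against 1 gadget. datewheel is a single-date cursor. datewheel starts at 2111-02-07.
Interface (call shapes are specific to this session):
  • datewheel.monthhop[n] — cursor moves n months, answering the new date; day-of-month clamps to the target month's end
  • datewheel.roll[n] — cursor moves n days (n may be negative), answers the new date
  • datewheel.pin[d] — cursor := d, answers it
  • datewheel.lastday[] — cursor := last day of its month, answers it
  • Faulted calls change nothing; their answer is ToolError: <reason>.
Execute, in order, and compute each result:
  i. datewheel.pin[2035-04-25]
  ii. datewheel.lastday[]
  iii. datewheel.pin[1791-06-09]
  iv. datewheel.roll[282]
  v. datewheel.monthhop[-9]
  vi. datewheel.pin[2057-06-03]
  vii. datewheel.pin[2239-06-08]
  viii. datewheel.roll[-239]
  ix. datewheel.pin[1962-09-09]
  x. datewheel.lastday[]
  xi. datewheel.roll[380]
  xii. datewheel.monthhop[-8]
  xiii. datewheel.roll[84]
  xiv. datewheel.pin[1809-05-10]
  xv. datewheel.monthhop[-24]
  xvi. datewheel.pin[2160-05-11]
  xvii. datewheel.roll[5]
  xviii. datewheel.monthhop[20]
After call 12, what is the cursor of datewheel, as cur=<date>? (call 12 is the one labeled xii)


Answer: cur=1963-02-15

Derivation:
Calling pin on d→2035-04-25, and see 2035-04-25.
I invoke lastday(), → 2035-04-30.
I use pin on d→1791-06-09, giving 1791-06-09.
I run roll on n→282, — result: 1792-03-17.
I invoke monthhop on n→-9, giving 1791-06-17.
Next I call pin on d→2057-06-03, yielding 2057-06-03.
I call pin on d→2239-06-08, and get 2239-06-08.
I call roll on n→-239, — result: 2238-10-12.
I use pin on d→1962-09-09, yielding 1962-09-09.
I try lastday(): 1962-09-30.
I use roll on n→380, yielding 1963-10-15.
Now I run monthhop on n→-8, yielding 1963-02-15.
Next I call roll on n→84, yielding 1963-05-10.
Invoking pin on d→1809-05-10, — result: 1809-05-10.
I invoke monthhop on n→-24, and see 1807-05-10.
I use pin on d→2160-05-11: 2160-05-11.
I try roll on n→5, giving 2160-05-16.
Next I call monthhop on n→20, giving 2162-01-16.


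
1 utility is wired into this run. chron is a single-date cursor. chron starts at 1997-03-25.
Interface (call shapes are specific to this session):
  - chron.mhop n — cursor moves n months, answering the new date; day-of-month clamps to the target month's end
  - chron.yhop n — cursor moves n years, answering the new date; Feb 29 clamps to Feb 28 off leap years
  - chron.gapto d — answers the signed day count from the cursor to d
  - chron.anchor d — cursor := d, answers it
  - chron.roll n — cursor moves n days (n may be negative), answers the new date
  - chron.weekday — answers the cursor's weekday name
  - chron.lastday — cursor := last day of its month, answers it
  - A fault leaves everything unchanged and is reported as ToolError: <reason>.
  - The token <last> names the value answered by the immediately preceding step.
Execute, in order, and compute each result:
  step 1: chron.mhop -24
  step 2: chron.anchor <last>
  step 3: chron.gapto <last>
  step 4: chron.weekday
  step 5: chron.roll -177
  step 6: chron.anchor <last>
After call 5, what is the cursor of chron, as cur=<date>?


Answer: cur=1994-09-29

Derivation:
;; chron.mhop(n: -24) => 1995-03-25
;; chron.anchor(d: <last>) => 1995-03-25
;; chron.gapto(d: <last>) => 0
;; chron.weekday() => Saturday
;; chron.roll(n: -177) => 1994-09-29
;; chron.anchor(d: <last>) => 1994-09-29


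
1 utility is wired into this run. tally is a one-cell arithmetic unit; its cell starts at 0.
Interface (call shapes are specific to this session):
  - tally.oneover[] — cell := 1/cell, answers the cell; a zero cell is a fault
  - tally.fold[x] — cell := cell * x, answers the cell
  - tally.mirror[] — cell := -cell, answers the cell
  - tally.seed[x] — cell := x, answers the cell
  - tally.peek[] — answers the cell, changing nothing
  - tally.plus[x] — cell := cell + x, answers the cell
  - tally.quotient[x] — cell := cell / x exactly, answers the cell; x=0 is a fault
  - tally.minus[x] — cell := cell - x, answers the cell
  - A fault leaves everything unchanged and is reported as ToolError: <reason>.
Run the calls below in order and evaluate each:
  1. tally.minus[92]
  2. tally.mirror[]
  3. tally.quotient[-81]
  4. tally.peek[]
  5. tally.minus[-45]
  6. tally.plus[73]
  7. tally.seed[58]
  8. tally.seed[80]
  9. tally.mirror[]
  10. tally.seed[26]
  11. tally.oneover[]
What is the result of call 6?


Answer: 9466/81

Derivation:
;; 1. minus(x→92) ~> -92
;; 2. mirror() ~> 92
;; 3. quotient(x→-81) ~> -92/81
;; 4. peek() ~> -92/81
;; 5. minus(x→-45) ~> 3553/81
;; 6. plus(x→73) ~> 9466/81
;; 7. seed(x→58) ~> 58
;; 8. seed(x→80) ~> 80
;; 9. mirror() ~> -80
;; 10. seed(x→26) ~> 26
;; 11. oneover() ~> 1/26


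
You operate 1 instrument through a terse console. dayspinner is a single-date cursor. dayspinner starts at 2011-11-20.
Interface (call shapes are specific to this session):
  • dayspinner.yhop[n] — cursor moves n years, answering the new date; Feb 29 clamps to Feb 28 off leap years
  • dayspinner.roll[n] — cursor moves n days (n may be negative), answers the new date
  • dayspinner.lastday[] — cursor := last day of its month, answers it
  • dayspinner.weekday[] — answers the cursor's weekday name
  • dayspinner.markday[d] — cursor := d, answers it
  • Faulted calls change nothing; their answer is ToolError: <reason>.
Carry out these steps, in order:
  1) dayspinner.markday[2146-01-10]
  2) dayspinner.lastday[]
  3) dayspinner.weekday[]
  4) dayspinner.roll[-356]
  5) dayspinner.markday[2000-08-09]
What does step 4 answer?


Answer: 2145-02-09

Derivation:
Step: markday[d=2146-01-10]
Result: 2146-01-10
Step: lastday[]
Result: 2146-01-31
Step: weekday[]
Result: Monday
Step: roll[n=-356]
Result: 2145-02-09
Step: markday[d=2000-08-09]
Result: 2000-08-09


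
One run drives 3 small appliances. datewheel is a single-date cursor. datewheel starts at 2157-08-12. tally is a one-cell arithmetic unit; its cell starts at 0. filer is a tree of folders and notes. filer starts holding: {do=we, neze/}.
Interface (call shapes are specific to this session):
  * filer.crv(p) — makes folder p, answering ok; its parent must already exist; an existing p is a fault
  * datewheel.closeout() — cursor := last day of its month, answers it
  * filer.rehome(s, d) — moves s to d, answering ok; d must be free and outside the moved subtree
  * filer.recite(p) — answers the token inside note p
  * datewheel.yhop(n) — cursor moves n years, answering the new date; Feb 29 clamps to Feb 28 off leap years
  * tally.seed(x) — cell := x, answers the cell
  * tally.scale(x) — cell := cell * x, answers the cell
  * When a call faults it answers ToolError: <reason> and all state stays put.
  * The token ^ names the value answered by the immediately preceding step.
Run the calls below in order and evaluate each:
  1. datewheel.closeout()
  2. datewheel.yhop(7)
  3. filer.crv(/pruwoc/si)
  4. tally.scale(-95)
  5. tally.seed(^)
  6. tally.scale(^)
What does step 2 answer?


-> datewheel.closeout()
<- 2157-08-31
-> datewheel.yhop(n='7')
<- 2164-08-31
-> filer.crv(p='/pruwoc/si')
<- ToolError: no parent
-> tally.scale(x='-95')
<- 0
-> tally.seed(x='^')
<- 0
-> tally.scale(x='^')
<- 0

Answer: 2164-08-31


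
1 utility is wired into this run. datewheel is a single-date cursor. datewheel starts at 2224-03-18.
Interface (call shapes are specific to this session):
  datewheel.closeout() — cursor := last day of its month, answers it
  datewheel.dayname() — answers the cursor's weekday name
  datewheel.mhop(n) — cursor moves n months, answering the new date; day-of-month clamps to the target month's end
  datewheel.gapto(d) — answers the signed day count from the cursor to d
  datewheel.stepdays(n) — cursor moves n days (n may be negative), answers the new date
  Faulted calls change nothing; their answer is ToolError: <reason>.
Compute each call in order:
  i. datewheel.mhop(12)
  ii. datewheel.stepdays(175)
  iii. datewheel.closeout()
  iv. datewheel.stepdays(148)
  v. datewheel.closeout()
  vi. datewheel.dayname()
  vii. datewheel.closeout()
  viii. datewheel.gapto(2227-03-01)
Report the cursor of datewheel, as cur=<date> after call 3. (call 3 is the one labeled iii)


Answer: cur=2225-09-30

Derivation:
Then datewheel.mhop on n: 12, — result: 2225-03-18.
I try datewheel.stepdays on n: 175, giving 2225-09-09.
Using datewheel.closeout, and get 2225-09-30.
Now I run datewheel.stepdays on n: 148, giving 2226-02-25.
I call datewheel.closeout(), giving 2226-02-28.
Then datewheel.dayname, yielding Tuesday.
Now I run datewheel.closeout, and observe 2226-02-28.
I use datewheel.gapto on d: 2227-03-01, → 366.


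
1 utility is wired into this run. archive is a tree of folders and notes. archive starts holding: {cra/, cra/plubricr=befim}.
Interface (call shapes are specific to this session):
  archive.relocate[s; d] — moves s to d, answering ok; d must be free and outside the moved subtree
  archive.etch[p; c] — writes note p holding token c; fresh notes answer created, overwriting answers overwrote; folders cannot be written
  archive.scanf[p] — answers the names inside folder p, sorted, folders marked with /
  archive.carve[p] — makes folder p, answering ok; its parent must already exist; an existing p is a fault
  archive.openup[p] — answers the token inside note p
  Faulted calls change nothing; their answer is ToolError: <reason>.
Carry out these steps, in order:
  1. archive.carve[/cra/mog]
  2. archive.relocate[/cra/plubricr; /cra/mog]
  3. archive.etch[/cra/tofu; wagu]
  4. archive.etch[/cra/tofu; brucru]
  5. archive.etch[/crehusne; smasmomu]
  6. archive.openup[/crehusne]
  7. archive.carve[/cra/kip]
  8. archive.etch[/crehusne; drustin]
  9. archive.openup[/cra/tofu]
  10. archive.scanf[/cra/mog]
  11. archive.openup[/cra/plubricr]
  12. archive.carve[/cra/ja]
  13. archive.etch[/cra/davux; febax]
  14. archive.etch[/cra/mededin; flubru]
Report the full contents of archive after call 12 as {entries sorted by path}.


Then archive.carve on p→/cra/mog, and observe ok.
I try archive.relocate on s→/cra/plubricr, d→/cra/mog, — result: ToolError: exists.
Calling archive.etch on p→/cra/tofu, c→wagu, giving created.
Next I call archive.etch on p→/cra/tofu, c→brucru, which returns overwrote.
I use archive.etch on p→/crehusne, c→smasmomu, yielding created.
I call archive.openup on p→/crehusne, yielding smasmomu.
Then archive.carve on p→/cra/kip, → ok.
Invoking archive.etch on p→/crehusne, c→drustin, → overwrote.
Calling archive.openup on p→/cra/tofu, yielding brucru.
Using archive.scanf on p→/cra/mog, and get [].
I use archive.openup on p→/cra/plubricr, which returns befim.
I try archive.carve on p→/cra/ja, which returns ok.
Next I call archive.etch on p→/cra/davux, c→febax, giving created.
Then archive.etch on p→/cra/mededin, c→flubru, which returns created.

Answer: {cra/, cra/ja/, cra/kip/, cra/mog/, cra/plubricr=befim, cra/tofu=brucru, crehusne=drustin}


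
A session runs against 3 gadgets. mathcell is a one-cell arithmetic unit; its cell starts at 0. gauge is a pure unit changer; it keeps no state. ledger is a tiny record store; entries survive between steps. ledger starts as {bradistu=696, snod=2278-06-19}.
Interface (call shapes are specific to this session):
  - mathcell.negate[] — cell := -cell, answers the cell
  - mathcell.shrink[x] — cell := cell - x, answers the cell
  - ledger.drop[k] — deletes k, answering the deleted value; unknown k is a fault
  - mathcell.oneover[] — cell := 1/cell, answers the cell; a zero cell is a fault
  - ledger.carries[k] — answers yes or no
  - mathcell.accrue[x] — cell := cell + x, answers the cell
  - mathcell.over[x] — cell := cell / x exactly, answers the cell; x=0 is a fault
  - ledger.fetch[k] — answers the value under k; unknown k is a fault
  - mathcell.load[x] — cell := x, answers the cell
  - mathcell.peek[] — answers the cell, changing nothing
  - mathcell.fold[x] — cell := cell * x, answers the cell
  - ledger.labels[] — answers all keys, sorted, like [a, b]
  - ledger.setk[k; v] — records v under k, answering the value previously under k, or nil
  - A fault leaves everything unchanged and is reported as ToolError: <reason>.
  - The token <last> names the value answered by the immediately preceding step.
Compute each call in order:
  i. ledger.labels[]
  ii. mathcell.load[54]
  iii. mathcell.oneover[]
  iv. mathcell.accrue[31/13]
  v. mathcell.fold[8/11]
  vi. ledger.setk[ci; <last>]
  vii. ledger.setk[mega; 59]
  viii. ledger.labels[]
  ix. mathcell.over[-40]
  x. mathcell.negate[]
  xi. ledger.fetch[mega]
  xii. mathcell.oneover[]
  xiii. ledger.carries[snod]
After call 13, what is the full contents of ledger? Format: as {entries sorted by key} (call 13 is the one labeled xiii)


Answer: {bradistu=696, ci=6748/3861, mega=59, snod=2278-06-19}

Derivation:
==> ledger.labels()
<== [bradistu, snod]
==> mathcell.load(x→54)
<== 54
==> mathcell.oneover()
<== 1/54
==> mathcell.accrue(x→31/13)
<== 1687/702
==> mathcell.fold(x→8/11)
<== 6748/3861
==> ledger.setk(k→ci, v→<last>)
<== nil
==> ledger.setk(k→mega, v→59)
<== nil
==> ledger.labels()
<== [bradistu, ci, mega, snod]
==> mathcell.over(x→-40)
<== -1687/38610
==> mathcell.negate()
<== 1687/38610
==> ledger.fetch(k→mega)
<== 59
==> mathcell.oneover()
<== 38610/1687
==> ledger.carries(k→snod)
<== yes


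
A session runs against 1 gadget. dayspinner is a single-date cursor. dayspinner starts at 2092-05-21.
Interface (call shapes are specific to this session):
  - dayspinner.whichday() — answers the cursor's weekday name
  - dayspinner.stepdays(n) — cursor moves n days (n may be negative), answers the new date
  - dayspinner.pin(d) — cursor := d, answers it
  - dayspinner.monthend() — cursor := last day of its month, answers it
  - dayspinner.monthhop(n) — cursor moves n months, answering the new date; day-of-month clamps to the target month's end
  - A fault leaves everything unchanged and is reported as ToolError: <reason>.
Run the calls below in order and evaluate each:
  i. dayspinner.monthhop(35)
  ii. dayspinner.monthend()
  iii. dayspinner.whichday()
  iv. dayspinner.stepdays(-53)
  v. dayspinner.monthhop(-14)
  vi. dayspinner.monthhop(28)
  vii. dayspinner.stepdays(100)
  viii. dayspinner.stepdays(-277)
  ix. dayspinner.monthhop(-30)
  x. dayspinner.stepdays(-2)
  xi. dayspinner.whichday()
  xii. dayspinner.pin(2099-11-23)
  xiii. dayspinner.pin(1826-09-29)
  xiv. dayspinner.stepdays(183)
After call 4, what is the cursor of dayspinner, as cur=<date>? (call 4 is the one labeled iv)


Answer: cur=2095-03-08

Derivation:
·→ dayspinner.monthhop(n→35)
·← 2095-04-21
·→ dayspinner.monthend()
·← 2095-04-30
·→ dayspinner.whichday()
·← Saturday
·→ dayspinner.stepdays(n→-53)
·← 2095-03-08
·→ dayspinner.monthhop(n→-14)
·← 2094-01-08
·→ dayspinner.monthhop(n→28)
·← 2096-05-08
·→ dayspinner.stepdays(n→100)
·← 2096-08-16
·→ dayspinner.stepdays(n→-277)
·← 2095-11-13
·→ dayspinner.monthhop(n→-30)
·← 2093-05-13
·→ dayspinner.stepdays(n→-2)
·← 2093-05-11
·→ dayspinner.whichday()
·← Monday
·→ dayspinner.pin(d→2099-11-23)
·← 2099-11-23
·→ dayspinner.pin(d→1826-09-29)
·← 1826-09-29
·→ dayspinner.stepdays(n→183)
·← 1827-03-31


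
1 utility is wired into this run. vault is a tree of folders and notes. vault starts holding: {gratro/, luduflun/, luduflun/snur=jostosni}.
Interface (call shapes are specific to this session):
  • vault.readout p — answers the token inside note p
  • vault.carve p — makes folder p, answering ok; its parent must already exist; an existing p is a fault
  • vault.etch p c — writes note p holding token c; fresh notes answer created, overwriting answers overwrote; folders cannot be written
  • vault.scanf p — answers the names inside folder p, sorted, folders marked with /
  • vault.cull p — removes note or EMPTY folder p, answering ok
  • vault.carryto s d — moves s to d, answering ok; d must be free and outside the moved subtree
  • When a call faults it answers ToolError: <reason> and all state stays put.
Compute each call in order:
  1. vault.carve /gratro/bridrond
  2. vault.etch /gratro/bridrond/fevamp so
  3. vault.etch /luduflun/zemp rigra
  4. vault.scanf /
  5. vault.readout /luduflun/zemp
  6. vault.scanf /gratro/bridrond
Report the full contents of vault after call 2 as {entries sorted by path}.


I try vault.carve on p=/gratro/bridrond: ok.
Then vault.etch on p=/gratro/bridrond/fevamp, c=so, → created.
I run vault.etch on p=/luduflun/zemp, c=rigra, — result: created.
Now I run vault.scanf on p=/, and observe [gratro/, luduflun/].
Using vault.readout on p=/luduflun/zemp: rigra.
Calling vault.scanf on p=/gratro/bridrond, → [fevamp].

Answer: {gratro/, gratro/bridrond/, gratro/bridrond/fevamp=so, luduflun/, luduflun/snur=jostosni}


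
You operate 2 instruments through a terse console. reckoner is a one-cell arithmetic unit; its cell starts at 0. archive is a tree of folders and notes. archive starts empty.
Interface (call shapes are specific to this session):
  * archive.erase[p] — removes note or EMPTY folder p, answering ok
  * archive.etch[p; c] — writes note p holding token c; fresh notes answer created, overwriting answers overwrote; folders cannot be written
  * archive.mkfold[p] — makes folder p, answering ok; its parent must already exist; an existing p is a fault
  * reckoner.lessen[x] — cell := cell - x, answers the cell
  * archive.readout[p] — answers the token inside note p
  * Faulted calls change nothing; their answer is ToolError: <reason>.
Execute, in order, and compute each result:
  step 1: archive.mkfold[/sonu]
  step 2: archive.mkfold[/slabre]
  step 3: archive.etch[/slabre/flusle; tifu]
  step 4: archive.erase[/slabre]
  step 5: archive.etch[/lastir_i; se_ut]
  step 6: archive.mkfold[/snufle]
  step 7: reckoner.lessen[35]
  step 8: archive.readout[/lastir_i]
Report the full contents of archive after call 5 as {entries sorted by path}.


Answer: {lastir_i=se_ut, slabre/, slabre/flusle=tifu, sonu/}

Derivation:
;; archive.mkfold(p=/sonu) => ok
;; archive.mkfold(p=/slabre) => ok
;; archive.etch(p=/slabre/flusle, c=tifu) => created
;; archive.erase(p=/slabre) => ToolError: not empty
;; archive.etch(p=/lastir_i, c=se_ut) => created
;; archive.mkfold(p=/snufle) => ok
;; reckoner.lessen(x=35) => -35
;; archive.readout(p=/lastir_i) => se_ut


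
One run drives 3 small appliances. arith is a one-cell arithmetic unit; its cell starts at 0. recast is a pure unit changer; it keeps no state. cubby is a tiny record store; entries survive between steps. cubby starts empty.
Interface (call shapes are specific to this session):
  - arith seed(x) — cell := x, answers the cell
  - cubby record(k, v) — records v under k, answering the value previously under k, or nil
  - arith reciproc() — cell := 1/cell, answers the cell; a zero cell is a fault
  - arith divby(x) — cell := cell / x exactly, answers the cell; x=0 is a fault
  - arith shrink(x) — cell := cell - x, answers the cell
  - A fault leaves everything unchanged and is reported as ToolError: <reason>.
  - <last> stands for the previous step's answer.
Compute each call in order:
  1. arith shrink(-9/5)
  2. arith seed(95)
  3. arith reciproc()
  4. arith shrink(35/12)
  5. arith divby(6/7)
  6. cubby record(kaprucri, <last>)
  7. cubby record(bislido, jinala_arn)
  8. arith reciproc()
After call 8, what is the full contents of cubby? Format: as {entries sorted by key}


Answer: {bislido=jinala_arn, kaprucri=-23191/6840}

Derivation:
I try arith shrink using x: -9/5, which returns 9/5.
Then arith seed using x: 95, giving 95.
I use arith reciproc(): 1/95.
Calling arith shrink using x: 35/12, → -3313/1140.
Then arith divby using x: 6/7, — result: -23191/6840.
I run cubby record using k: kaprucri, v: <last>, and see nil.
Then cubby record using k: bislido, v: jinala_arn, which returns nil.
I call arith reciproc(), and see -6840/23191.


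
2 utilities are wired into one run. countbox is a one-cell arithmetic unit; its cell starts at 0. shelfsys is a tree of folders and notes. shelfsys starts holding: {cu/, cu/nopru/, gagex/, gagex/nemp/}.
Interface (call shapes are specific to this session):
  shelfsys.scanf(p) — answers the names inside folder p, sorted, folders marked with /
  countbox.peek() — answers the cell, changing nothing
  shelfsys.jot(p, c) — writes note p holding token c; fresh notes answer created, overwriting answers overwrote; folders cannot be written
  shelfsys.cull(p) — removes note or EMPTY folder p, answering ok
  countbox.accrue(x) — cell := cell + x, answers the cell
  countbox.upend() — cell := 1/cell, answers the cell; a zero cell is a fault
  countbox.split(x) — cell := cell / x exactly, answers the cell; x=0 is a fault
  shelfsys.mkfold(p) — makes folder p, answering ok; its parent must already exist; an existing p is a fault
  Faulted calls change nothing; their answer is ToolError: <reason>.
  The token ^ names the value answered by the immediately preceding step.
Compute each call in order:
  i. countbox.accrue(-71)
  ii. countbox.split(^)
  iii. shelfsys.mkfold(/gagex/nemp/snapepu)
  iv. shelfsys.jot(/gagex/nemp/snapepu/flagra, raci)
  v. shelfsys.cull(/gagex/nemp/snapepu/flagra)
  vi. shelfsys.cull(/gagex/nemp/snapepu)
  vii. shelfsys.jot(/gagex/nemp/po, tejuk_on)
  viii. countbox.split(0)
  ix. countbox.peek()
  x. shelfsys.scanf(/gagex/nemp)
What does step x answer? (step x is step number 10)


>>> countbox.accrue -71
= -71
>>> countbox.split ^
= 1
>>> shelfsys.mkfold /gagex/nemp/snapepu
= ok
>>> shelfsys.jot /gagex/nemp/snapepu/flagra raci
= created
>>> shelfsys.cull /gagex/nemp/snapepu/flagra
= ok
>>> shelfsys.cull /gagex/nemp/snapepu
= ok
>>> shelfsys.jot /gagex/nemp/po tejuk_on
= created
>>> countbox.split 0
= ToolError: division by zero
>>> countbox.peek
= 1
>>> shelfsys.scanf /gagex/nemp
= [po]

Answer: [po]


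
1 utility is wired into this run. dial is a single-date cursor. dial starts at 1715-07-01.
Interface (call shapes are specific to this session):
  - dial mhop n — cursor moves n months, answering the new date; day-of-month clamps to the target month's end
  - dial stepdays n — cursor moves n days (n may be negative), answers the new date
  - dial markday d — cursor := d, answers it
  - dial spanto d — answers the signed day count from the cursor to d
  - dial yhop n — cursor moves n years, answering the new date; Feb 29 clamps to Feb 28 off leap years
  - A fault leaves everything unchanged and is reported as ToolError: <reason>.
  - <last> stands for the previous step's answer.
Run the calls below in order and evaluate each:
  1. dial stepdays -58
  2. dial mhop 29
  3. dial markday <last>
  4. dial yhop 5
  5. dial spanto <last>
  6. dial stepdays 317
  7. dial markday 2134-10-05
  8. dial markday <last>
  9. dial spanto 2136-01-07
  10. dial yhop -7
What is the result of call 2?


Answer: 1717-10-04

Derivation:
·→ dial stepdays(n='-58')
·← 1715-05-04
·→ dial mhop(n='29')
·← 1717-10-04
·→ dial markday(d='<last>')
·← 1717-10-04
·→ dial yhop(n='5')
·← 1722-10-04
·→ dial spanto(d='<last>')
·← 0
·→ dial stepdays(n='317')
·← 1723-08-17
·→ dial markday(d='2134-10-05')
·← 2134-10-05
·→ dial markday(d='<last>')
·← 2134-10-05
·→ dial spanto(d='2136-01-07')
·← 459
·→ dial yhop(n='-7')
·← 2127-10-05


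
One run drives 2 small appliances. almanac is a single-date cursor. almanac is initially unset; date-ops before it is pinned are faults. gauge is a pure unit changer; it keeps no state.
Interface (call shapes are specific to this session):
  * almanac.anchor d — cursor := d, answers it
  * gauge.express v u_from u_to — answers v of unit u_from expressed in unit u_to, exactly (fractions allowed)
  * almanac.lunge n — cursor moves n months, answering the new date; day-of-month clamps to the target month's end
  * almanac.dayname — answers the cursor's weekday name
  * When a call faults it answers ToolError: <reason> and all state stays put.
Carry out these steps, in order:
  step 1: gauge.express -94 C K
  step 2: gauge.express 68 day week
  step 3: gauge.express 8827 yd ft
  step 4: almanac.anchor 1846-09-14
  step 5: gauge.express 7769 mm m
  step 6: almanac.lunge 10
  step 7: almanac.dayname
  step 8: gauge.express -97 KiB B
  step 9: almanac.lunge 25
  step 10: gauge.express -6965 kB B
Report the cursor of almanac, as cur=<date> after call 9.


Answer: cur=1849-08-14

Derivation:
Next I call gauge.express with v: -94, u_from: C, u_to: K, giving 3583/20.
I invoke gauge.express with v: 68, u_from: day, u_to: week, which returns 68/7.
Next I call gauge.express with v: 8827, u_from: yd, u_to: ft, and get 26481.
Calling almanac.anchor with d: 1846-09-14: 1846-09-14.
Then gauge.express with v: 7769, u_from: mm, u_to: m, and observe 7769/1000.
Then almanac.lunge with n: 10, — result: 1847-07-14.
Now I run almanac.dayname, and see Wednesday.
I call gauge.express with v: -97, u_from: KiB, u_to: B, and see -99328.
Now I run almanac.lunge with n: 25, → 1849-08-14.
Then gauge.express with v: -6965, u_from: kB, u_to: B, → -6965000.


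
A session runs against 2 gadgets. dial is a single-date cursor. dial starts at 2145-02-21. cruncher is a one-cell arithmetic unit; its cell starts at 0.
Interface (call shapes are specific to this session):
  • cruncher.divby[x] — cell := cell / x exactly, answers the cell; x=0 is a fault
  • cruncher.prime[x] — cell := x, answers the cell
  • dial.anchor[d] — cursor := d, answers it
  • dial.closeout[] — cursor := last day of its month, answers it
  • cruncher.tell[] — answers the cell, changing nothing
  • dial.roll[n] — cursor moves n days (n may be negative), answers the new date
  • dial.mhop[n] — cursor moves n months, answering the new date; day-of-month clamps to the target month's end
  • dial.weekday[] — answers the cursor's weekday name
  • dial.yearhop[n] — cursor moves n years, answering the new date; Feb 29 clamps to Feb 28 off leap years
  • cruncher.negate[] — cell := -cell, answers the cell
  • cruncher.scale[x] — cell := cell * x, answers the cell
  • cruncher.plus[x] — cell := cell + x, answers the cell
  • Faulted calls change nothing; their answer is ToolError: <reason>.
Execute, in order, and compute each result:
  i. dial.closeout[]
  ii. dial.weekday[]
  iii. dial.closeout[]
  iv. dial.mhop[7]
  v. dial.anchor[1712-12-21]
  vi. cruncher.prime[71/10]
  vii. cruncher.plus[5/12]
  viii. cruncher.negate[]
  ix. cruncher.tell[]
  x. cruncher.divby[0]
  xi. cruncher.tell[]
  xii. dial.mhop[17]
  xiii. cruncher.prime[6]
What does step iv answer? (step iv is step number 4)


Answer: 2145-09-28

Derivation:
-- 1. closeout() : 2145-02-28
-- 2. weekday() : Sunday
-- 3. closeout() : 2145-02-28
-- 4. mhop(n→7) : 2145-09-28
-- 5. anchor(d→1712-12-21) : 1712-12-21
-- 6. prime(x→71/10) : 71/10
-- 7. plus(x→5/12) : 451/60
-- 8. negate() : -451/60
-- 9. tell() : -451/60
-- 10. divby(x→0) : ToolError: division by zero
-- 11. tell() : -451/60
-- 12. mhop(n→17) : 1714-05-21
-- 13. prime(x→6) : 6


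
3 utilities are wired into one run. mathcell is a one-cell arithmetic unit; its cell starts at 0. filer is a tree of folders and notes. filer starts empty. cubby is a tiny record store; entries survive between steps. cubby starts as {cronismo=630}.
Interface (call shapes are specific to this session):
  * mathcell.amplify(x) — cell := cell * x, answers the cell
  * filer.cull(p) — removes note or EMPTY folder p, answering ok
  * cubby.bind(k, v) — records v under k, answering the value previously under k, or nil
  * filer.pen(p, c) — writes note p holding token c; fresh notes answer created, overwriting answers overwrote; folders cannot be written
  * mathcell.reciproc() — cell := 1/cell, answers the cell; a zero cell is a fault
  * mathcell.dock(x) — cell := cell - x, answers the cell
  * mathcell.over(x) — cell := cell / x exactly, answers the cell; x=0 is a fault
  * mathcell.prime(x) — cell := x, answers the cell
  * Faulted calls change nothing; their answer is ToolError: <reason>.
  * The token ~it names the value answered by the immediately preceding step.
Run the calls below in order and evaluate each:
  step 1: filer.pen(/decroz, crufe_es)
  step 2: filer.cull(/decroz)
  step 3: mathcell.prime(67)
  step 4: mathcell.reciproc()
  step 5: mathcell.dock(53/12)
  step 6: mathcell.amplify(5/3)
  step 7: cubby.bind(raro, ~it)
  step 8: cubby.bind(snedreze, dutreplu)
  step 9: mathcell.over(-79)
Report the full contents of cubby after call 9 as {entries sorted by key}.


Answer: {cronismo=630, raro=-17695/2412, snedreze=dutreplu}

Derivation:
% 1. filer.pen(/decroz, crufe_es) : created
% 2. filer.cull(/decroz) : ok
% 3. mathcell.prime(67) : 67
% 4. mathcell.reciproc() : 1/67
% 5. mathcell.dock(53/12) : -3539/804
% 6. mathcell.amplify(5/3) : -17695/2412
% 7. cubby.bind(raro, ~it) : nil
% 8. cubby.bind(snedreze, dutreplu) : nil
% 9. mathcell.over(-79) : 17695/190548


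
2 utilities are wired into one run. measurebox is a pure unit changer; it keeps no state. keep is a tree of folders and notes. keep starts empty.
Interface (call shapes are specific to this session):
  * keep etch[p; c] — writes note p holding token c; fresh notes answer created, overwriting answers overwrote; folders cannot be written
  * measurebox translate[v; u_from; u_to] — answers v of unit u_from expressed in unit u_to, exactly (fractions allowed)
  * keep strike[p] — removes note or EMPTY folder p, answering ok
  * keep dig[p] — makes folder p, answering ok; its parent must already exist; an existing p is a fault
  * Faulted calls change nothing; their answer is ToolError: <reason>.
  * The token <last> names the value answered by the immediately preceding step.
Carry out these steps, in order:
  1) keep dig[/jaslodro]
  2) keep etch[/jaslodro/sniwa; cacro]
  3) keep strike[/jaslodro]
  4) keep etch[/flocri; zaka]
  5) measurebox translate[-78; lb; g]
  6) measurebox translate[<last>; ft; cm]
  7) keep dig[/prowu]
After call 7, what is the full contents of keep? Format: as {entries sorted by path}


Answer: {flocri=zaka, jaslodro/, jaslodro/sniwa=cacro, prowu/}

Derivation:
# 1. keep dig(p: /jaslodro) ~> ok
# 2. keep etch(p: /jaslodro/sniwa, c: cacro) ~> created
# 3. keep strike(p: /jaslodro) ~> ToolError: not empty
# 4. keep etch(p: /flocri, c: zaka) ~> created
# 5. measurebox translate(v: -78, u_from: lb, u_to: g) ~> -1769010243/50000
# 6. measurebox translate(v: <last>, u_from: ft, u_to: cm) ~> -673992902583/625000
# 7. keep dig(p: /prowu) ~> ok


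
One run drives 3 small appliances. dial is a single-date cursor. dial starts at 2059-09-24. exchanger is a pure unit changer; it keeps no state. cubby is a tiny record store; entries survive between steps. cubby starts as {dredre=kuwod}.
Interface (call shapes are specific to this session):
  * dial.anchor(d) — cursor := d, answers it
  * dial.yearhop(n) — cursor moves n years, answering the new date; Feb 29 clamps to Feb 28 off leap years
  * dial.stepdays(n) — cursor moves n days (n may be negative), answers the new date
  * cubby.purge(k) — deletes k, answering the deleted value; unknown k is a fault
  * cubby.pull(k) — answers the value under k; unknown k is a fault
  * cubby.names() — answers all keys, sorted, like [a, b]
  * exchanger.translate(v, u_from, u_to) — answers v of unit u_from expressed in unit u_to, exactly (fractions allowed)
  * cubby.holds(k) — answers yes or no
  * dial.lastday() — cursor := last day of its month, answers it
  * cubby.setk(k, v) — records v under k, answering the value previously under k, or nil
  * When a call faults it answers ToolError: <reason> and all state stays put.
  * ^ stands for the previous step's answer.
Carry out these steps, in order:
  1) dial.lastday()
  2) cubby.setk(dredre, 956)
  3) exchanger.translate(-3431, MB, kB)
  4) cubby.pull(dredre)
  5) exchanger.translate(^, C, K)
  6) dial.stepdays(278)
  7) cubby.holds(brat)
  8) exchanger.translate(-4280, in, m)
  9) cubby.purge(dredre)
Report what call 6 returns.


Now I run lastday(), — result: 2059-09-30.
Next I call setk on k='dredre', v='956', which returns kuwod.
Invoking translate on v='-3431', u_from='MB', u_to='kB', yielding -3431000.
I try pull on k='dredre', yielding 956.
Then translate on v='^', u_from='C', u_to='K', — result: 24583/20.
Now I run stepdays on n='278', — result: 2060-07-04.
I run holds on k='brat', → no.
Calling translate on v='-4280', u_from='in', u_to='m', and observe -13589/125.
Invoking purge on k='dredre': 956.

Answer: 2060-07-04


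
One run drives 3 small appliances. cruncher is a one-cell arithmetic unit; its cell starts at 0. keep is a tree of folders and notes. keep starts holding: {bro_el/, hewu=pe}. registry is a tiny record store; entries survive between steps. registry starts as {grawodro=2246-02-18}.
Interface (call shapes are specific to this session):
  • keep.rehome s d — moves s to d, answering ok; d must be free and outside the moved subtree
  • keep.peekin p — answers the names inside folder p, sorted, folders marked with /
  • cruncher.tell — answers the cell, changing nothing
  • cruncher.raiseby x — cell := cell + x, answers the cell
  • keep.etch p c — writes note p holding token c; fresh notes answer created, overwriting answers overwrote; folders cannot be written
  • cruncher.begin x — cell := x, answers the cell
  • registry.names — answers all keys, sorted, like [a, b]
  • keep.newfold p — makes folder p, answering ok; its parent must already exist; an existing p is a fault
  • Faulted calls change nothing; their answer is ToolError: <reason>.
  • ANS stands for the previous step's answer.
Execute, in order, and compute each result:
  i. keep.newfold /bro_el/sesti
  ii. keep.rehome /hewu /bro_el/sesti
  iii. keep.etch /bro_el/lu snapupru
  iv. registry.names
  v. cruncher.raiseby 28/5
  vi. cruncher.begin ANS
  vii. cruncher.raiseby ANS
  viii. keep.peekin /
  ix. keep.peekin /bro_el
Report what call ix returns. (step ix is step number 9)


Answer: [lu, sesti/]

Derivation:
$ newfold p: /bro_el/sesti
  ok
$ rehome s: /hewu d: /bro_el/sesti
  ToolError: exists
$ etch p: /bro_el/lu c: snapupru
  created
$ names
  [grawodro]
$ raiseby x: 28/5
  28/5
$ begin x: ANS
  28/5
$ raiseby x: ANS
  56/5
$ peekin p: /
  [bro_el/, hewu]
$ peekin p: /bro_el
  [lu, sesti/]


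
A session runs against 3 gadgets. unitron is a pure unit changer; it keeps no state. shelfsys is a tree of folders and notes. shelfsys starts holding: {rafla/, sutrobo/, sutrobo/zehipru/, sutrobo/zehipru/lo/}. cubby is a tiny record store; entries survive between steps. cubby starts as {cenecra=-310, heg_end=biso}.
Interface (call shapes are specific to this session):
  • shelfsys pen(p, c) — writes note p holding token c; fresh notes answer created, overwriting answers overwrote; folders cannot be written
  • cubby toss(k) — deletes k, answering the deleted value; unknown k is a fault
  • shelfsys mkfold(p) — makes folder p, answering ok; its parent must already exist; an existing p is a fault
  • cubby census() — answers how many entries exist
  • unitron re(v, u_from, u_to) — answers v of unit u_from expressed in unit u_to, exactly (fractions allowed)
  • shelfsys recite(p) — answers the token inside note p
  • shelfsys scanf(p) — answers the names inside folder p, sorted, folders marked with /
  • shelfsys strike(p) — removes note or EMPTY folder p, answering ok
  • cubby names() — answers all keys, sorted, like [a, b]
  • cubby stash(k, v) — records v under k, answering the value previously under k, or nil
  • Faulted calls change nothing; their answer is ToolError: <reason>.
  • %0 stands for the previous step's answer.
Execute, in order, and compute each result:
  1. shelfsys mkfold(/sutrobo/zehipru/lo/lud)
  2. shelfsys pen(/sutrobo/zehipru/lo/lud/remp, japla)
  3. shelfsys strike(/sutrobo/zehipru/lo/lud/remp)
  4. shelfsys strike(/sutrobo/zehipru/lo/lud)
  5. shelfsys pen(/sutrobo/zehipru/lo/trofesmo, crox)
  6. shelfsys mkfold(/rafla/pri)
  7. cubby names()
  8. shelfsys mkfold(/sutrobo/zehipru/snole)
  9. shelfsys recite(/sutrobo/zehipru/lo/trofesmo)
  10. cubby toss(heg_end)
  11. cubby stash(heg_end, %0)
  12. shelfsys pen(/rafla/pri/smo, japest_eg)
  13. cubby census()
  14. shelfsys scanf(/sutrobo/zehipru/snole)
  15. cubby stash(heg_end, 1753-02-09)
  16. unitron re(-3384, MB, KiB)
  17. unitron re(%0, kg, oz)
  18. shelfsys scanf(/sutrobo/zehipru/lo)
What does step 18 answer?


// shelfsys mkfold(p→/sutrobo/zehipru/lo/lud) ~> ok
// shelfsys pen(p→/sutrobo/zehipru/lo/lud/remp, c→japla) ~> created
// shelfsys strike(p→/sutrobo/zehipru/lo/lud/remp) ~> ok
// shelfsys strike(p→/sutrobo/zehipru/lo/lud) ~> ok
// shelfsys pen(p→/sutrobo/zehipru/lo/trofesmo, c→crox) ~> created
// shelfsys mkfold(p→/rafla/pri) ~> ok
// cubby names() ~> [cenecra, heg_end]
// shelfsys mkfold(p→/sutrobo/zehipru/snole) ~> ok
// shelfsys recite(p→/sutrobo/zehipru/lo/trofesmo) ~> crox
// cubby toss(k→heg_end) ~> biso
// cubby stash(k→heg_end, v→%0) ~> nil
// shelfsys pen(p→/rafla/pri/smo, c→japest_eg) ~> created
// cubby census() ~> 2
// shelfsys scanf(p→/sutrobo/zehipru/snole) ~> []
// cubby stash(k→heg_end, v→1753-02-09) ~> biso
// unitron re(v→-3384, u_from→MB, u_to→KiB) ~> -6609375/2
// unitron re(v→%0, u_from→kg, u_to→oz) ~> -5287500000000000/45359237
// shelfsys scanf(p→/sutrobo/zehipru/lo) ~> [trofesmo]

Answer: [trofesmo]


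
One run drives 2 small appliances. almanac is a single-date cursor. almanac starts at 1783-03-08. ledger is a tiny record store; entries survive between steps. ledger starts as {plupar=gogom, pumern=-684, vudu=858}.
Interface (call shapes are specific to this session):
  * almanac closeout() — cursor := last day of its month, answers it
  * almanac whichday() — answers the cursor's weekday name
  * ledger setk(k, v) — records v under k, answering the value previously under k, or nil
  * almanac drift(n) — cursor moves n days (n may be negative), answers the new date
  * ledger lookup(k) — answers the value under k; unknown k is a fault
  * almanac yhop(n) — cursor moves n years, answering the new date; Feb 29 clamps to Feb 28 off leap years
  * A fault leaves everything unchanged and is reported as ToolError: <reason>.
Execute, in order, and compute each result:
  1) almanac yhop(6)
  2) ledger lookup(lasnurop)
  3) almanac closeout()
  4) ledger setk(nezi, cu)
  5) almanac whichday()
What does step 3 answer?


Answer: 1789-03-31

Derivation:
Then almanac yhop(n=6), which returns 1789-03-08.
Calling ledger lookup(k=lasnurop), and get ToolError: no such key lasnurop.
I run almanac closeout(), and see 1789-03-31.
Invoking ledger setk(k=nezi, v=cu), → nil.
I use almanac whichday(): Tuesday.
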